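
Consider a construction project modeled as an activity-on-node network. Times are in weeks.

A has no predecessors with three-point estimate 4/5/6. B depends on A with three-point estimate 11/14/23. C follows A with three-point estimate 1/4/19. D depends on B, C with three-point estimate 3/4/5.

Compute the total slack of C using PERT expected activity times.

9 weeks

te_A = (4 + 4·5 + 6)/6 = 30/6 = 5
te_B = (11 + 4·14 + 23)/6 = 90/6 = 15
te_C = (1 + 4·4 + 19)/6 = 36/6 = 6
te_D = (3 + 4·4 + 5)/6 = 24/6 = 4

Forward pass:
ES_A = 0; EF_A = 5
ES_B = 5; EF_B = 5+15 = 20
ES_C = 5; EF_C = 5+6 = 11
ES_D = max(EF_B=20, EF_C=11) = 20; EF_D = 20+4 = 24
Expected project duration μ = 24 weeks. Critical path: A → B → D.

Backward pass:
LF_D = 24; LS_D = 24−4 = 20
LF_C = LS_D = 20; LS_C = 20−6 = 14
LF_B = LS_D = 20; LS_B = 20−15 = 5
LF_A = min(LS_B=5, LS_C=14) = 5; LS_A = 5−5 = 0
Slack_C = LS_C − ES_C = 14 − 5 = 9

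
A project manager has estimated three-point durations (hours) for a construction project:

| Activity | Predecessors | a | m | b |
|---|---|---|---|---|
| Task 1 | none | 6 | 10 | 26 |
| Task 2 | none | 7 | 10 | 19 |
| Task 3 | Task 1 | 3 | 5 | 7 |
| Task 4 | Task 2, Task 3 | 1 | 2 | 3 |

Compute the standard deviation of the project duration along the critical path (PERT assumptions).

te_Task 1 = (6 + 4·10 + 26)/6 = 72/6 = 12; σ²_Task 1 = ((26−6)/6)² = 11.111
te_Task 2 = (7 + 4·10 + 19)/6 = 66/6 = 11; σ²_Task 2 = ((19−7)/6)² = 4.000
te_Task 3 = (3 + 4·5 + 7)/6 = 30/6 = 5; σ²_Task 3 = ((7−3)/6)² = 0.444
te_Task 4 = (1 + 4·2 + 3)/6 = 12/6 = 2; σ²_Task 4 = ((3−1)/6)² = 0.111

Forward pass:
ES_Task 1 = 0; EF_Task 1 = 12
ES_Task 2 = 0; EF_Task 2 = 11
ES_Task 3 = 12; EF_Task 3 = 12+5 = 17
ES_Task 4 = max(EF_Task 2=11, EF_Task 3=17) = 17; EF_Task 4 = 17+2 = 19
Expected project duration μ = 19 hours. Critical path: Task 1 → Task 3 → Task 4.

Variance along critical path = 11.111 + 0.444 + 0.111 = 11.667
σ = √11.667 = 3.416 hours

3.42 hours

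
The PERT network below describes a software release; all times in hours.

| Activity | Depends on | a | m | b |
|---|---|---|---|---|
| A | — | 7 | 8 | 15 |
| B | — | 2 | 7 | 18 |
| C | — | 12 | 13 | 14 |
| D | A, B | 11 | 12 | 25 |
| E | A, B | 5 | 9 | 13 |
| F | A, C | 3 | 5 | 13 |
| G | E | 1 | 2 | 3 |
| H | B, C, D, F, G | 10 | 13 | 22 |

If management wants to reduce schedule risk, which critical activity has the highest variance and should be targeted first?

D

te_A = (7 + 4·8 + 15)/6 = 54/6 = 9; σ²_A = ((15−7)/6)² = 1.778
te_B = (2 + 4·7 + 18)/6 = 48/6 = 8; σ²_B = ((18−2)/6)² = 7.111
te_C = (12 + 4·13 + 14)/6 = 78/6 = 13; σ²_C = ((14−12)/6)² = 0.111
te_D = (11 + 4·12 + 25)/6 = 84/6 = 14; σ²_D = ((25−11)/6)² = 5.444
te_E = (5 + 4·9 + 13)/6 = 54/6 = 9; σ²_E = ((13−5)/6)² = 1.778
te_F = (3 + 4·5 + 13)/6 = 36/6 = 6; σ²_F = ((13−3)/6)² = 2.778
te_G = (1 + 4·2 + 3)/6 = 12/6 = 2; σ²_G = ((3−1)/6)² = 0.111
te_H = (10 + 4·13 + 22)/6 = 84/6 = 14; σ²_H = ((22−10)/6)² = 4.000

Forward pass:
ES_A = 0; EF_A = 9
ES_B = 0; EF_B = 8
ES_C = 0; EF_C = 13
ES_D = max(EF_A=9, EF_B=8) = 9; EF_D = 9+14 = 23
ES_E = max(EF_A=9, EF_B=8) = 9; EF_E = 9+9 = 18
ES_F = max(EF_A=9, EF_C=13) = 13; EF_F = 13+6 = 19
ES_G = 18; EF_G = 18+2 = 20
ES_H = max(EF_B=8, EF_C=13, EF_D=23, EF_F=19, EF_G=20) = 23; EF_H = 23+14 = 37
Expected project duration μ = 37 hours. Critical path: A → D → H.

Variances on critical path: σ²_A=1.778, σ²_D=5.444, σ²_H=4.000.
Largest is σ²_D = 5.444.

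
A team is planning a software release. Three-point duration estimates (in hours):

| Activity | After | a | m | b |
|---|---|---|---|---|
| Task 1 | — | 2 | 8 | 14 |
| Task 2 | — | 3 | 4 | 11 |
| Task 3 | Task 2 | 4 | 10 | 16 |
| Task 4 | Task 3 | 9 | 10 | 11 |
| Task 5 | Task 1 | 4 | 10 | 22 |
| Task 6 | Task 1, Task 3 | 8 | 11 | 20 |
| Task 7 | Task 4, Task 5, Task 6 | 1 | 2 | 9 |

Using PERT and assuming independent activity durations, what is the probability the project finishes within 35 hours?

te_Task 1 = (2 + 4·8 + 14)/6 = 48/6 = 8; σ²_Task 1 = ((14−2)/6)² = 4.000
te_Task 2 = (3 + 4·4 + 11)/6 = 30/6 = 5; σ²_Task 2 = ((11−3)/6)² = 1.778
te_Task 3 = (4 + 4·10 + 16)/6 = 60/6 = 10; σ²_Task 3 = ((16−4)/6)² = 4.000
te_Task 4 = (9 + 4·10 + 11)/6 = 60/6 = 10; σ²_Task 4 = ((11−9)/6)² = 0.111
te_Task 5 = (4 + 4·10 + 22)/6 = 66/6 = 11; σ²_Task 5 = ((22−4)/6)² = 9.000
te_Task 6 = (8 + 4·11 + 20)/6 = 72/6 = 12; σ²_Task 6 = ((20−8)/6)² = 4.000
te_Task 7 = (1 + 4·2 + 9)/6 = 18/6 = 3; σ²_Task 7 = ((9−1)/6)² = 1.778

Forward pass:
ES_Task 1 = 0; EF_Task 1 = 8
ES_Task 2 = 0; EF_Task 2 = 5
ES_Task 3 = 5; EF_Task 3 = 5+10 = 15
ES_Task 4 = 15; EF_Task 4 = 15+10 = 25
ES_Task 5 = 8; EF_Task 5 = 8+11 = 19
ES_Task 6 = max(EF_Task 1=8, EF_Task 3=15) = 15; EF_Task 6 = 15+12 = 27
ES_Task 7 = max(EF_Task 4=25, EF_Task 5=19, EF_Task 6=27) = 27; EF_Task 7 = 27+3 = 30
Expected project duration μ = 30 hours. Critical path: Task 2 → Task 3 → Task 6 → Task 7.

Variance along critical path = 1.778 + 4.000 + 4.000 + 1.778 = 11.556; σ = √11.556 = 3.399 hours.
Z = (35 − 30) / 3.399 = 1.471
P(T ≤ 35) = Φ(1.471) ≈ 0.929

0.929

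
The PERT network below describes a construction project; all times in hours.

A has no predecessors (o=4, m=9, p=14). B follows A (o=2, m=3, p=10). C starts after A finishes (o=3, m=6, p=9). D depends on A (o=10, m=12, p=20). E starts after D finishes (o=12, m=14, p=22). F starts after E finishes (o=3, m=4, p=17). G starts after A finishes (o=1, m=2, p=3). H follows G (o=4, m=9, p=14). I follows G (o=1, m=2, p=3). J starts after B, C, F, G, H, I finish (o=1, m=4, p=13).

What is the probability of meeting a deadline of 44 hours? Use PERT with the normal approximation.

te_A = (4 + 4·9 + 14)/6 = 54/6 = 9; σ²_A = ((14−4)/6)² = 2.778
te_B = (2 + 4·3 + 10)/6 = 24/6 = 4; σ²_B = ((10−2)/6)² = 1.778
te_C = (3 + 4·6 + 9)/6 = 36/6 = 6; σ²_C = ((9−3)/6)² = 1.000
te_D = (10 + 4·12 + 20)/6 = 78/6 = 13; σ²_D = ((20−10)/6)² = 2.778
te_E = (12 + 4·14 + 22)/6 = 90/6 = 15; σ²_E = ((22−12)/6)² = 2.778
te_F = (3 + 4·4 + 17)/6 = 36/6 = 6; σ²_F = ((17−3)/6)² = 5.444
te_G = (1 + 4·2 + 3)/6 = 12/6 = 2; σ²_G = ((3−1)/6)² = 0.111
te_H = (4 + 4·9 + 14)/6 = 54/6 = 9; σ²_H = ((14−4)/6)² = 2.778
te_I = (1 + 4·2 + 3)/6 = 12/6 = 2; σ²_I = ((3−1)/6)² = 0.111
te_J = (1 + 4·4 + 13)/6 = 30/6 = 5; σ²_J = ((13−1)/6)² = 4.000

Forward pass:
ES_A = 0; EF_A = 9
ES_B = 9; EF_B = 9+4 = 13
ES_C = 9; EF_C = 9+6 = 15
ES_D = 9; EF_D = 9+13 = 22
ES_E = 22; EF_E = 22+15 = 37
ES_F = 37; EF_F = 37+6 = 43
ES_G = 9; EF_G = 9+2 = 11
ES_H = 11; EF_H = 11+9 = 20
ES_I = 11; EF_I = 11+2 = 13
ES_J = max(EF_B=13, EF_C=15, EF_F=43, EF_G=11, EF_H=20, EF_I=13) = 43; EF_J = 43+5 = 48
Expected project duration μ = 48 hours. Critical path: A → D → E → F → J.

Variance along critical path = 2.778 + 2.778 + 2.778 + 5.444 + 4.000 = 17.778; σ = √17.778 = 4.216 hours.
Z = (44 − 48) / 4.216 = -0.949
P(T ≤ 44) = Φ(-0.949) ≈ 0.171

0.171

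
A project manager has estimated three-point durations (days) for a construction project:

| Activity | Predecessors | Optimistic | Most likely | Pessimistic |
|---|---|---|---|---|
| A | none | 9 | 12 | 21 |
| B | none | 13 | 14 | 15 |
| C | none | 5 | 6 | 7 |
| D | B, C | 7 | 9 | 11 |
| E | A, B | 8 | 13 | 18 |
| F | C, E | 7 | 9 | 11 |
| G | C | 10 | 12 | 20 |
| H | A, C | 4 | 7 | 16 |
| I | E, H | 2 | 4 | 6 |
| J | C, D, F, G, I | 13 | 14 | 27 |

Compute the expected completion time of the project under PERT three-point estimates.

52 days

te_A = (9 + 4·12 + 21)/6 = 78/6 = 13
te_B = (13 + 4·14 + 15)/6 = 84/6 = 14
te_C = (5 + 4·6 + 7)/6 = 36/6 = 6
te_D = (7 + 4·9 + 11)/6 = 54/6 = 9
te_E = (8 + 4·13 + 18)/6 = 78/6 = 13
te_F = (7 + 4·9 + 11)/6 = 54/6 = 9
te_G = (10 + 4·12 + 20)/6 = 78/6 = 13
te_H = (4 + 4·7 + 16)/6 = 48/6 = 8
te_I = (2 + 4·4 + 6)/6 = 24/6 = 4
te_J = (13 + 4·14 + 27)/6 = 96/6 = 16

Forward pass:
ES_A = 0; EF_A = 13
ES_B = 0; EF_B = 14
ES_C = 0; EF_C = 6
ES_D = max(EF_B=14, EF_C=6) = 14; EF_D = 14+9 = 23
ES_E = max(EF_A=13, EF_B=14) = 14; EF_E = 14+13 = 27
ES_F = max(EF_C=6, EF_E=27) = 27; EF_F = 27+9 = 36
ES_G = 6; EF_G = 6+13 = 19
ES_H = max(EF_A=13, EF_C=6) = 13; EF_H = 13+8 = 21
ES_I = max(EF_E=27, EF_H=21) = 27; EF_I = 27+4 = 31
ES_J = max(EF_C=6, EF_D=23, EF_F=36, EF_G=19, EF_I=31) = 36; EF_J = 36+16 = 52
Expected project duration μ = 52 days. Critical path: B → E → F → J.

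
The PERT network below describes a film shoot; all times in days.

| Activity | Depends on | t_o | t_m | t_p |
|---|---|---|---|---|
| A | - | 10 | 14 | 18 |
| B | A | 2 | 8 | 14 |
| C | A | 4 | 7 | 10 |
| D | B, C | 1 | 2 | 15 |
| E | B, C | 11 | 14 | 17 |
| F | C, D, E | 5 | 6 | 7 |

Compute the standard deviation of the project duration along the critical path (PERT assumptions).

2.62 days

te_A = (10 + 4·14 + 18)/6 = 84/6 = 14; σ²_A = ((18−10)/6)² = 1.778
te_B = (2 + 4·8 + 14)/6 = 48/6 = 8; σ²_B = ((14−2)/6)² = 4.000
te_C = (4 + 4·7 + 10)/6 = 42/6 = 7; σ²_C = ((10−4)/6)² = 1.000
te_D = (1 + 4·2 + 15)/6 = 24/6 = 4; σ²_D = ((15−1)/6)² = 5.444
te_E = (11 + 4·14 + 17)/6 = 84/6 = 14; σ²_E = ((17−11)/6)² = 1.000
te_F = (5 + 4·6 + 7)/6 = 36/6 = 6; σ²_F = ((7−5)/6)² = 0.111

Forward pass:
ES_A = 0; EF_A = 14
ES_B = 14; EF_B = 14+8 = 22
ES_C = 14; EF_C = 14+7 = 21
ES_D = max(EF_B=22, EF_C=21) = 22; EF_D = 22+4 = 26
ES_E = max(EF_B=22, EF_C=21) = 22; EF_E = 22+14 = 36
ES_F = max(EF_C=21, EF_D=26, EF_E=36) = 36; EF_F = 36+6 = 42
Expected project duration μ = 42 days. Critical path: A → B → E → F.

Variance along critical path = 1.778 + 4.000 + 1.000 + 0.111 = 6.889
σ = √6.889 = 2.625 days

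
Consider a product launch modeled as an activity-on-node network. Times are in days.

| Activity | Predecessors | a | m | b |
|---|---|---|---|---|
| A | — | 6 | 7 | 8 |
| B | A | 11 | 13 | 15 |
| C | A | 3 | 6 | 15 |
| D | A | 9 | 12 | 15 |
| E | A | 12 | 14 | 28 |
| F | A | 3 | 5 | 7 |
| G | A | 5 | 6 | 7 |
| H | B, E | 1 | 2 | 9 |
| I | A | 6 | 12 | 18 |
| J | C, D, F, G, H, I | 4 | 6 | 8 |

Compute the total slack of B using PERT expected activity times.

3 days

te_A = (6 + 4·7 + 8)/6 = 42/6 = 7
te_B = (11 + 4·13 + 15)/6 = 78/6 = 13
te_C = (3 + 4·6 + 15)/6 = 42/6 = 7
te_D = (9 + 4·12 + 15)/6 = 72/6 = 12
te_E = (12 + 4·14 + 28)/6 = 96/6 = 16
te_F = (3 + 4·5 + 7)/6 = 30/6 = 5
te_G = (5 + 4·6 + 7)/6 = 36/6 = 6
te_H = (1 + 4·2 + 9)/6 = 18/6 = 3
te_I = (6 + 4·12 + 18)/6 = 72/6 = 12
te_J = (4 + 4·6 + 8)/6 = 36/6 = 6

Forward pass:
ES_A = 0; EF_A = 7
ES_B = 7; EF_B = 7+13 = 20
ES_C = 7; EF_C = 7+7 = 14
ES_D = 7; EF_D = 7+12 = 19
ES_E = 7; EF_E = 7+16 = 23
ES_F = 7; EF_F = 7+5 = 12
ES_G = 7; EF_G = 7+6 = 13
ES_H = max(EF_B=20, EF_E=23) = 23; EF_H = 23+3 = 26
ES_I = 7; EF_I = 7+12 = 19
ES_J = max(EF_C=14, EF_D=19, EF_F=12, EF_G=13, EF_H=26, EF_I=19) = 26; EF_J = 26+6 = 32
Expected project duration μ = 32 days. Critical path: A → E → H → J.

Backward pass:
LF_J = 32; LS_J = 32−6 = 26
LF_I = LS_J = 26; LS_I = 26−12 = 14
LF_H = LS_J = 26; LS_H = 26−3 = 23
LF_G = LS_J = 26; LS_G = 26−6 = 20
LF_F = LS_J = 26; LS_F = 26−5 = 21
LF_E = LS_H = 23; LS_E = 23−16 = 7
LF_D = LS_J = 26; LS_D = 26−12 = 14
LF_C = LS_J = 26; LS_C = 26−7 = 19
LF_B = LS_H = 23; LS_B = 23−13 = 10
LF_A = min(LS_B=10, LS_C=19, LS_D=14, LS_E=7, LS_F=21, LS_G=20, LS_I=14) = 7; LS_A = 7−7 = 0
Slack_B = LS_B − ES_B = 10 − 7 = 3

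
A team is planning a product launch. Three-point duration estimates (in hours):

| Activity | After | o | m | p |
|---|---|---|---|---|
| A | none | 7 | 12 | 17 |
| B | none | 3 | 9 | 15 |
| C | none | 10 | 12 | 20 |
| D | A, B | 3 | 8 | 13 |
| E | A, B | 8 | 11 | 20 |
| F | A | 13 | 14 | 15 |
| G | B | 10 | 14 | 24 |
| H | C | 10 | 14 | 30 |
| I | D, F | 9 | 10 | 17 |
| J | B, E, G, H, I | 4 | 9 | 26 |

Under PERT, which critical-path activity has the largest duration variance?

te_A = (7 + 4·12 + 17)/6 = 72/6 = 12; σ²_A = ((17−7)/6)² = 2.778
te_B = (3 + 4·9 + 15)/6 = 54/6 = 9; σ²_B = ((15−3)/6)² = 4.000
te_C = (10 + 4·12 + 20)/6 = 78/6 = 13; σ²_C = ((20−10)/6)² = 2.778
te_D = (3 + 4·8 + 13)/6 = 48/6 = 8; σ²_D = ((13−3)/6)² = 2.778
te_E = (8 + 4·11 + 20)/6 = 72/6 = 12; σ²_E = ((20−8)/6)² = 4.000
te_F = (13 + 4·14 + 15)/6 = 84/6 = 14; σ²_F = ((15−13)/6)² = 0.111
te_G = (10 + 4·14 + 24)/6 = 90/6 = 15; σ²_G = ((24−10)/6)² = 5.444
te_H = (10 + 4·14 + 30)/6 = 96/6 = 16; σ²_H = ((30−10)/6)² = 11.111
te_I = (9 + 4·10 + 17)/6 = 66/6 = 11; σ²_I = ((17−9)/6)² = 1.778
te_J = (4 + 4·9 + 26)/6 = 66/6 = 11; σ²_J = ((26−4)/6)² = 13.444

Forward pass:
ES_A = 0; EF_A = 12
ES_B = 0; EF_B = 9
ES_C = 0; EF_C = 13
ES_D = max(EF_A=12, EF_B=9) = 12; EF_D = 12+8 = 20
ES_E = max(EF_A=12, EF_B=9) = 12; EF_E = 12+12 = 24
ES_F = 12; EF_F = 12+14 = 26
ES_G = 9; EF_G = 9+15 = 24
ES_H = 13; EF_H = 13+16 = 29
ES_I = max(EF_D=20, EF_F=26) = 26; EF_I = 26+11 = 37
ES_J = max(EF_B=9, EF_E=24, EF_G=24, EF_H=29, EF_I=37) = 37; EF_J = 37+11 = 48
Expected project duration μ = 48 hours. Critical path: A → F → I → J.

Variances on critical path: σ²_A=2.778, σ²_F=0.111, σ²_I=1.778, σ²_J=13.444.
Largest is σ²_J = 13.444.

J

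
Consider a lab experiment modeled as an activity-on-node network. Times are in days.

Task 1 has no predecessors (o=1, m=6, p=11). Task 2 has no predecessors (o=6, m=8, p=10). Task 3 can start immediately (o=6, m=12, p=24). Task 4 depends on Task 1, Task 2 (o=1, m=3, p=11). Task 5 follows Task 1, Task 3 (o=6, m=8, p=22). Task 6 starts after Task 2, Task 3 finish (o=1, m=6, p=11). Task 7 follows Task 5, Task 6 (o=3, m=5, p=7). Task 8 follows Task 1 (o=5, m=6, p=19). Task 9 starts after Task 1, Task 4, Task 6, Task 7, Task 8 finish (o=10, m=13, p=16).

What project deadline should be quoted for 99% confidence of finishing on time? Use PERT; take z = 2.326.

te_Task 1 = (1 + 4·6 + 11)/6 = 36/6 = 6; σ²_Task 1 = ((11−1)/6)² = 2.778
te_Task 2 = (6 + 4·8 + 10)/6 = 48/6 = 8; σ²_Task 2 = ((10−6)/6)² = 0.444
te_Task 3 = (6 + 4·12 + 24)/6 = 78/6 = 13; σ²_Task 3 = ((24−6)/6)² = 9.000
te_Task 4 = (1 + 4·3 + 11)/6 = 24/6 = 4; σ²_Task 4 = ((11−1)/6)² = 2.778
te_Task 5 = (6 + 4·8 + 22)/6 = 60/6 = 10; σ²_Task 5 = ((22−6)/6)² = 7.111
te_Task 6 = (1 + 4·6 + 11)/6 = 36/6 = 6; σ²_Task 6 = ((11−1)/6)² = 2.778
te_Task 7 = (3 + 4·5 + 7)/6 = 30/6 = 5; σ²_Task 7 = ((7−3)/6)² = 0.444
te_Task 8 = (5 + 4·6 + 19)/6 = 48/6 = 8; σ²_Task 8 = ((19−5)/6)² = 5.444
te_Task 9 = (10 + 4·13 + 16)/6 = 78/6 = 13; σ²_Task 9 = ((16−10)/6)² = 1.000

Forward pass:
ES_Task 1 = 0; EF_Task 1 = 6
ES_Task 2 = 0; EF_Task 2 = 8
ES_Task 3 = 0; EF_Task 3 = 13
ES_Task 4 = max(EF_Task 1=6, EF_Task 2=8) = 8; EF_Task 4 = 8+4 = 12
ES_Task 5 = max(EF_Task 1=6, EF_Task 3=13) = 13; EF_Task 5 = 13+10 = 23
ES_Task 6 = max(EF_Task 2=8, EF_Task 3=13) = 13; EF_Task 6 = 13+6 = 19
ES_Task 7 = max(EF_Task 5=23, EF_Task 6=19) = 23; EF_Task 7 = 23+5 = 28
ES_Task 8 = 6; EF_Task 8 = 6+8 = 14
ES_Task 9 = max(EF_Task 1=6, EF_Task 4=12, EF_Task 6=19, EF_Task 7=28, EF_Task 8=14) = 28; EF_Task 9 = 28+13 = 41
Expected project duration μ = 41 days. Critical path: Task 3 → Task 5 → Task 7 → Task 9.

Variance along critical path = 9.000 + 7.111 + 0.444 + 1.000 = 17.556; σ = 4.190 days.
D = μ + z·σ = 41 + 2.326·4.190 = 50.7 days

50.7 days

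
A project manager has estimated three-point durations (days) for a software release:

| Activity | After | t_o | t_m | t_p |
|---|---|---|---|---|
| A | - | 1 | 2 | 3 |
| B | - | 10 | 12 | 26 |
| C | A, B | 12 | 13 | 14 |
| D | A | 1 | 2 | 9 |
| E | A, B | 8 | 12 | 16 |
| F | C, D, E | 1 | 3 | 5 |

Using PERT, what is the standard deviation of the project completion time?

te_A = (1 + 4·2 + 3)/6 = 12/6 = 2; σ²_A = ((3−1)/6)² = 0.111
te_B = (10 + 4·12 + 26)/6 = 84/6 = 14; σ²_B = ((26−10)/6)² = 7.111
te_C = (12 + 4·13 + 14)/6 = 78/6 = 13; σ²_C = ((14−12)/6)² = 0.111
te_D = (1 + 4·2 + 9)/6 = 18/6 = 3; σ²_D = ((9−1)/6)² = 1.778
te_E = (8 + 4·12 + 16)/6 = 72/6 = 12; σ²_E = ((16−8)/6)² = 1.778
te_F = (1 + 4·3 + 5)/6 = 18/6 = 3; σ²_F = ((5−1)/6)² = 0.444

Forward pass:
ES_A = 0; EF_A = 2
ES_B = 0; EF_B = 14
ES_C = max(EF_A=2, EF_B=14) = 14; EF_C = 14+13 = 27
ES_D = 2; EF_D = 2+3 = 5
ES_E = max(EF_A=2, EF_B=14) = 14; EF_E = 14+12 = 26
ES_F = max(EF_C=27, EF_D=5, EF_E=26) = 27; EF_F = 27+3 = 30
Expected project duration μ = 30 days. Critical path: B → C → F.

Variance along critical path = 7.111 + 0.111 + 0.444 = 7.667
σ = √7.667 = 2.769 days

2.77 days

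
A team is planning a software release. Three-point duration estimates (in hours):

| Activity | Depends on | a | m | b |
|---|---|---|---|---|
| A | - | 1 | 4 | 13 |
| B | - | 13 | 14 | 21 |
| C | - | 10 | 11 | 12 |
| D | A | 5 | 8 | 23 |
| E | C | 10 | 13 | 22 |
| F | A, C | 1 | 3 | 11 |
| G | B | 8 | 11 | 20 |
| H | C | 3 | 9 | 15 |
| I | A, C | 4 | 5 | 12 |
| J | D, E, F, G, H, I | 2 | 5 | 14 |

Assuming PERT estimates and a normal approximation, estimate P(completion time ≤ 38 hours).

te_A = (1 + 4·4 + 13)/6 = 30/6 = 5; σ²_A = ((13−1)/6)² = 4.000
te_B = (13 + 4·14 + 21)/6 = 90/6 = 15; σ²_B = ((21−13)/6)² = 1.778
te_C = (10 + 4·11 + 12)/6 = 66/6 = 11; σ²_C = ((12−10)/6)² = 0.111
te_D = (5 + 4·8 + 23)/6 = 60/6 = 10; σ²_D = ((23−5)/6)² = 9.000
te_E = (10 + 4·13 + 22)/6 = 84/6 = 14; σ²_E = ((22−10)/6)² = 4.000
te_F = (1 + 4·3 + 11)/6 = 24/6 = 4; σ²_F = ((11−1)/6)² = 2.778
te_G = (8 + 4·11 + 20)/6 = 72/6 = 12; σ²_G = ((20−8)/6)² = 4.000
te_H = (3 + 4·9 + 15)/6 = 54/6 = 9; σ²_H = ((15−3)/6)² = 4.000
te_I = (4 + 4·5 + 12)/6 = 36/6 = 6; σ²_I = ((12−4)/6)² = 1.778
te_J = (2 + 4·5 + 14)/6 = 36/6 = 6; σ²_J = ((14−2)/6)² = 4.000

Forward pass:
ES_A = 0; EF_A = 5
ES_B = 0; EF_B = 15
ES_C = 0; EF_C = 11
ES_D = 5; EF_D = 5+10 = 15
ES_E = 11; EF_E = 11+14 = 25
ES_F = max(EF_A=5, EF_C=11) = 11; EF_F = 11+4 = 15
ES_G = 15; EF_G = 15+12 = 27
ES_H = 11; EF_H = 11+9 = 20
ES_I = max(EF_A=5, EF_C=11) = 11; EF_I = 11+6 = 17
ES_J = max(EF_D=15, EF_E=25, EF_F=15, EF_G=27, EF_H=20, EF_I=17) = 27; EF_J = 27+6 = 33
Expected project duration μ = 33 hours. Critical path: B → G → J.

Variance along critical path = 1.778 + 4.000 + 4.000 = 9.778; σ = √9.778 = 3.127 hours.
Z = (38 − 33) / 3.127 = 1.599
P(T ≤ 38) = Φ(1.599) ≈ 0.945

0.945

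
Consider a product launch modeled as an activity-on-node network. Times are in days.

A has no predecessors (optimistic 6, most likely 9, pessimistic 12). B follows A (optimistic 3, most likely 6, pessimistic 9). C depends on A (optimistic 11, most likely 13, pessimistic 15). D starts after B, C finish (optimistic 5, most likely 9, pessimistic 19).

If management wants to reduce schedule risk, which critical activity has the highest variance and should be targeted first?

D

te_A = (6 + 4·9 + 12)/6 = 54/6 = 9; σ²_A = ((12−6)/6)² = 1.000
te_B = (3 + 4·6 + 9)/6 = 36/6 = 6; σ²_B = ((9−3)/6)² = 1.000
te_C = (11 + 4·13 + 15)/6 = 78/6 = 13; σ²_C = ((15−11)/6)² = 0.444
te_D = (5 + 4·9 + 19)/6 = 60/6 = 10; σ²_D = ((19−5)/6)² = 5.444

Forward pass:
ES_A = 0; EF_A = 9
ES_B = 9; EF_B = 9+6 = 15
ES_C = 9; EF_C = 9+13 = 22
ES_D = max(EF_B=15, EF_C=22) = 22; EF_D = 22+10 = 32
Expected project duration μ = 32 days. Critical path: A → C → D.

Variances on critical path: σ²_A=1.000, σ²_C=0.444, σ²_D=5.444.
Largest is σ²_D = 5.444.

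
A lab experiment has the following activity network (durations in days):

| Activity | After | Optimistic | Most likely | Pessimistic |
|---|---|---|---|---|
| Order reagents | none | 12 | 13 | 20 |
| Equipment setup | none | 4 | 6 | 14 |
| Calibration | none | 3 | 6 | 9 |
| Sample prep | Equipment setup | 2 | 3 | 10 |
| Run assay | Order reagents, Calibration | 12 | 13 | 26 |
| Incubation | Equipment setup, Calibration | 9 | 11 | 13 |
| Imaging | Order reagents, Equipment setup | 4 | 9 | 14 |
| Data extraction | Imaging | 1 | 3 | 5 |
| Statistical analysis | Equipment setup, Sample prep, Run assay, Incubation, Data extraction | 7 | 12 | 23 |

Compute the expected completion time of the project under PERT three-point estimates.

42 days

te_Order reagents = (12 + 4·13 + 20)/6 = 84/6 = 14
te_Equipment setup = (4 + 4·6 + 14)/6 = 42/6 = 7
te_Calibration = (3 + 4·6 + 9)/6 = 36/6 = 6
te_Sample prep = (2 + 4·3 + 10)/6 = 24/6 = 4
te_Run assay = (12 + 4·13 + 26)/6 = 90/6 = 15
te_Incubation = (9 + 4·11 + 13)/6 = 66/6 = 11
te_Imaging = (4 + 4·9 + 14)/6 = 54/6 = 9
te_Data extraction = (1 + 4·3 + 5)/6 = 18/6 = 3
te_Statistical analysis = (7 + 4·12 + 23)/6 = 78/6 = 13

Forward pass:
ES_Order reagents = 0; EF_Order reagents = 14
ES_Equipment setup = 0; EF_Equipment setup = 7
ES_Calibration = 0; EF_Calibration = 6
ES_Sample prep = 7; EF_Sample prep = 7+4 = 11
ES_Run assay = max(EF_Order reagents=14, EF_Calibration=6) = 14; EF_Run assay = 14+15 = 29
ES_Incubation = max(EF_Equipment setup=7, EF_Calibration=6) = 7; EF_Incubation = 7+11 = 18
ES_Imaging = max(EF_Order reagents=14, EF_Equipment setup=7) = 14; EF_Imaging = 14+9 = 23
ES_Data extraction = 23; EF_Data extraction = 23+3 = 26
ES_Statistical analysis = max(EF_Equipment setup=7, EF_Sample prep=11, EF_Run assay=29, EF_Incubation=18, EF_Data extraction=26) = 29; EF_Statistical analysis = 29+13 = 42
Expected project duration μ = 42 days. Critical path: Order reagents → Run assay → Statistical analysis.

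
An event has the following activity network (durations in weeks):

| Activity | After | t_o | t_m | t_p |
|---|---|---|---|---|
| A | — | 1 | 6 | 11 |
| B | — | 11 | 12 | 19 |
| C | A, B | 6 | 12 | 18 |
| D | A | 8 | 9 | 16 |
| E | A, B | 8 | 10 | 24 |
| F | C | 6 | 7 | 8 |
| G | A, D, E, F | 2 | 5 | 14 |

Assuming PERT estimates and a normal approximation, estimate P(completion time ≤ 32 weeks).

0.028

te_A = (1 + 4·6 + 11)/6 = 36/6 = 6; σ²_A = ((11−1)/6)² = 2.778
te_B = (11 + 4·12 + 19)/6 = 78/6 = 13; σ²_B = ((19−11)/6)² = 1.778
te_C = (6 + 4·12 + 18)/6 = 72/6 = 12; σ²_C = ((18−6)/6)² = 4.000
te_D = (8 + 4·9 + 16)/6 = 60/6 = 10; σ²_D = ((16−8)/6)² = 1.778
te_E = (8 + 4·10 + 24)/6 = 72/6 = 12; σ²_E = ((24−8)/6)² = 7.111
te_F = (6 + 4·7 + 8)/6 = 42/6 = 7; σ²_F = ((8−6)/6)² = 0.111
te_G = (2 + 4·5 + 14)/6 = 36/6 = 6; σ²_G = ((14−2)/6)² = 4.000

Forward pass:
ES_A = 0; EF_A = 6
ES_B = 0; EF_B = 13
ES_C = max(EF_A=6, EF_B=13) = 13; EF_C = 13+12 = 25
ES_D = 6; EF_D = 6+10 = 16
ES_E = max(EF_A=6, EF_B=13) = 13; EF_E = 13+12 = 25
ES_F = 25; EF_F = 25+7 = 32
ES_G = max(EF_A=6, EF_D=16, EF_E=25, EF_F=32) = 32; EF_G = 32+6 = 38
Expected project duration μ = 38 weeks. Critical path: B → C → F → G.

Variance along critical path = 1.778 + 4.000 + 0.111 + 4.000 = 9.889; σ = √9.889 = 3.145 weeks.
Z = (32 − 38) / 3.145 = -1.908
P(T ≤ 32) = Φ(-1.908) ≈ 0.028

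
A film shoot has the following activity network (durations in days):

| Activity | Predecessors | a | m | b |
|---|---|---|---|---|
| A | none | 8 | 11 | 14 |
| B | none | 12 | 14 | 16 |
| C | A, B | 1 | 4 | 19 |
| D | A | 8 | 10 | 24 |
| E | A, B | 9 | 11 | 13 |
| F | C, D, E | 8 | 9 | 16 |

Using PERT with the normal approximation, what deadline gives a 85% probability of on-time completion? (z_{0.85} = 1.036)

te_A = (8 + 4·11 + 14)/6 = 66/6 = 11; σ²_A = ((14−8)/6)² = 1.000
te_B = (12 + 4·14 + 16)/6 = 84/6 = 14; σ²_B = ((16−12)/6)² = 0.444
te_C = (1 + 4·4 + 19)/6 = 36/6 = 6; σ²_C = ((19−1)/6)² = 9.000
te_D = (8 + 4·10 + 24)/6 = 72/6 = 12; σ²_D = ((24−8)/6)² = 7.111
te_E = (9 + 4·11 + 13)/6 = 66/6 = 11; σ²_E = ((13−9)/6)² = 0.444
te_F = (8 + 4·9 + 16)/6 = 60/6 = 10; σ²_F = ((16−8)/6)² = 1.778

Forward pass:
ES_A = 0; EF_A = 11
ES_B = 0; EF_B = 14
ES_C = max(EF_A=11, EF_B=14) = 14; EF_C = 14+6 = 20
ES_D = 11; EF_D = 11+12 = 23
ES_E = max(EF_A=11, EF_B=14) = 14; EF_E = 14+11 = 25
ES_F = max(EF_C=20, EF_D=23, EF_E=25) = 25; EF_F = 25+10 = 35
Expected project duration μ = 35 days. Critical path: B → E → F.

Variance along critical path = 0.444 + 0.444 + 1.778 = 2.667; σ = 1.633 days.
D = μ + z·σ = 35 + 1.036·1.633 = 36.7 days

36.7 days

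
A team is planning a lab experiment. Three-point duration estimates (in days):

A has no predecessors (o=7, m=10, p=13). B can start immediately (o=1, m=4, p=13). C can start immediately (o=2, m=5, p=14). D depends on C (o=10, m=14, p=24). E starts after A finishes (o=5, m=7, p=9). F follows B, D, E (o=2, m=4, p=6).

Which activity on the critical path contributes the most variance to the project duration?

D

te_A = (7 + 4·10 + 13)/6 = 60/6 = 10; σ²_A = ((13−7)/6)² = 1.000
te_B = (1 + 4·4 + 13)/6 = 30/6 = 5; σ²_B = ((13−1)/6)² = 4.000
te_C = (2 + 4·5 + 14)/6 = 36/6 = 6; σ²_C = ((14−2)/6)² = 4.000
te_D = (10 + 4·14 + 24)/6 = 90/6 = 15; σ²_D = ((24−10)/6)² = 5.444
te_E = (5 + 4·7 + 9)/6 = 42/6 = 7; σ²_E = ((9−5)/6)² = 0.444
te_F = (2 + 4·4 + 6)/6 = 24/6 = 4; σ²_F = ((6−2)/6)² = 0.444

Forward pass:
ES_A = 0; EF_A = 10
ES_B = 0; EF_B = 5
ES_C = 0; EF_C = 6
ES_D = 6; EF_D = 6+15 = 21
ES_E = 10; EF_E = 10+7 = 17
ES_F = max(EF_B=5, EF_D=21, EF_E=17) = 21; EF_F = 21+4 = 25
Expected project duration μ = 25 days. Critical path: C → D → F.

Variances on critical path: σ²_C=4.000, σ²_D=5.444, σ²_F=0.444.
Largest is σ²_D = 5.444.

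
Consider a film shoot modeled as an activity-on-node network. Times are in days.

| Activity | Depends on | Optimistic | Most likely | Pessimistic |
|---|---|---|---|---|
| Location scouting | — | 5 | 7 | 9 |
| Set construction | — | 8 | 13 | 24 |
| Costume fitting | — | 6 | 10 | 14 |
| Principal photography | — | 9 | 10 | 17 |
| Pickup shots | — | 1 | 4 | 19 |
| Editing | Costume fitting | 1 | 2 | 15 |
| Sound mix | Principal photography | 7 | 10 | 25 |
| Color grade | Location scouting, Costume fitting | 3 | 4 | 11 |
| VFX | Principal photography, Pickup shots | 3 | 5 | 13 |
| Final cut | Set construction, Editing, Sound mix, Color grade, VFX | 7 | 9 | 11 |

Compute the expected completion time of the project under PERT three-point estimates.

32 days

te_Location scouting = (5 + 4·7 + 9)/6 = 42/6 = 7
te_Set construction = (8 + 4·13 + 24)/6 = 84/6 = 14
te_Costume fitting = (6 + 4·10 + 14)/6 = 60/6 = 10
te_Principal photography = (9 + 4·10 + 17)/6 = 66/6 = 11
te_Pickup shots = (1 + 4·4 + 19)/6 = 36/6 = 6
te_Editing = (1 + 4·2 + 15)/6 = 24/6 = 4
te_Sound mix = (7 + 4·10 + 25)/6 = 72/6 = 12
te_Color grade = (3 + 4·4 + 11)/6 = 30/6 = 5
te_VFX = (3 + 4·5 + 13)/6 = 36/6 = 6
te_Final cut = (7 + 4·9 + 11)/6 = 54/6 = 9

Forward pass:
ES_Location scouting = 0; EF_Location scouting = 7
ES_Set construction = 0; EF_Set construction = 14
ES_Costume fitting = 0; EF_Costume fitting = 10
ES_Principal photography = 0; EF_Principal photography = 11
ES_Pickup shots = 0; EF_Pickup shots = 6
ES_Editing = 10; EF_Editing = 10+4 = 14
ES_Sound mix = 11; EF_Sound mix = 11+12 = 23
ES_Color grade = max(EF_Location scouting=7, EF_Costume fitting=10) = 10; EF_Color grade = 10+5 = 15
ES_VFX = max(EF_Principal photography=11, EF_Pickup shots=6) = 11; EF_VFX = 11+6 = 17
ES_Final cut = max(EF_Set construction=14, EF_Editing=14, EF_Sound mix=23, EF_Color grade=15, EF_VFX=17) = 23; EF_Final cut = 23+9 = 32
Expected project duration μ = 32 days. Critical path: Principal photography → Sound mix → Final cut.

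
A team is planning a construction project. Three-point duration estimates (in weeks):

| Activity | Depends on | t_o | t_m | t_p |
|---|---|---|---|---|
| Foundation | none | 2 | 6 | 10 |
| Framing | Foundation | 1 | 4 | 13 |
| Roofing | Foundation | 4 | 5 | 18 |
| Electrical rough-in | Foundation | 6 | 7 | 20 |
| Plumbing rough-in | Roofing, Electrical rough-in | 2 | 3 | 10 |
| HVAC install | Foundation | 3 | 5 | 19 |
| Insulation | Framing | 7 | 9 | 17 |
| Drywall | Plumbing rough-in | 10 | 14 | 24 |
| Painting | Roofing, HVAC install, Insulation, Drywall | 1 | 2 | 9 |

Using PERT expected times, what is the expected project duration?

37 weeks

te_Foundation = (2 + 4·6 + 10)/6 = 36/6 = 6
te_Framing = (1 + 4·4 + 13)/6 = 30/6 = 5
te_Roofing = (4 + 4·5 + 18)/6 = 42/6 = 7
te_Electrical rough-in = (6 + 4·7 + 20)/6 = 54/6 = 9
te_Plumbing rough-in = (2 + 4·3 + 10)/6 = 24/6 = 4
te_HVAC install = (3 + 4·5 + 19)/6 = 42/6 = 7
te_Insulation = (7 + 4·9 + 17)/6 = 60/6 = 10
te_Drywall = (10 + 4·14 + 24)/6 = 90/6 = 15
te_Painting = (1 + 4·2 + 9)/6 = 18/6 = 3

Forward pass:
ES_Foundation = 0; EF_Foundation = 6
ES_Framing = 6; EF_Framing = 6+5 = 11
ES_Roofing = 6; EF_Roofing = 6+7 = 13
ES_Electrical rough-in = 6; EF_Electrical rough-in = 6+9 = 15
ES_Plumbing rough-in = max(EF_Roofing=13, EF_Electrical rough-in=15) = 15; EF_Plumbing rough-in = 15+4 = 19
ES_HVAC install = 6; EF_HVAC install = 6+7 = 13
ES_Insulation = 11; EF_Insulation = 11+10 = 21
ES_Drywall = 19; EF_Drywall = 19+15 = 34
ES_Painting = max(EF_Roofing=13, EF_HVAC install=13, EF_Insulation=21, EF_Drywall=34) = 34; EF_Painting = 34+3 = 37
Expected project duration μ = 37 weeks. Critical path: Foundation → Electrical rough-in → Plumbing rough-in → Drywall → Painting.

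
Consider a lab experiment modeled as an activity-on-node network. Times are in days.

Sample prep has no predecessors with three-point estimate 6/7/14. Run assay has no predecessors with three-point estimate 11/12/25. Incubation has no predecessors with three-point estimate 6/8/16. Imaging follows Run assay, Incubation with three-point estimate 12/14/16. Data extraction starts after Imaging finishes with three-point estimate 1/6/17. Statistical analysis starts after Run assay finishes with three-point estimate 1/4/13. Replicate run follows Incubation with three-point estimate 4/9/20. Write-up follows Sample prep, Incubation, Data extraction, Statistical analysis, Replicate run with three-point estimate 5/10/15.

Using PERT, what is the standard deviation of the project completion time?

3.97 days

te_Sample prep = (6 + 4·7 + 14)/6 = 48/6 = 8; σ²_Sample prep = ((14−6)/6)² = 1.778
te_Run assay = (11 + 4·12 + 25)/6 = 84/6 = 14; σ²_Run assay = ((25−11)/6)² = 5.444
te_Incubation = (6 + 4·8 + 16)/6 = 54/6 = 9; σ²_Incubation = ((16−6)/6)² = 2.778
te_Imaging = (12 + 4·14 + 16)/6 = 84/6 = 14; σ²_Imaging = ((16−12)/6)² = 0.444
te_Data extraction = (1 + 4·6 + 17)/6 = 42/6 = 7; σ²_Data extraction = ((17−1)/6)² = 7.111
te_Statistical analysis = (1 + 4·4 + 13)/6 = 30/6 = 5; σ²_Statistical analysis = ((13−1)/6)² = 4.000
te_Replicate run = (4 + 4·9 + 20)/6 = 60/6 = 10; σ²_Replicate run = ((20−4)/6)² = 7.111
te_Write-up = (5 + 4·10 + 15)/6 = 60/6 = 10; σ²_Write-up = ((15−5)/6)² = 2.778

Forward pass:
ES_Sample prep = 0; EF_Sample prep = 8
ES_Run assay = 0; EF_Run assay = 14
ES_Incubation = 0; EF_Incubation = 9
ES_Imaging = max(EF_Run assay=14, EF_Incubation=9) = 14; EF_Imaging = 14+14 = 28
ES_Data extraction = 28; EF_Data extraction = 28+7 = 35
ES_Statistical analysis = 14; EF_Statistical analysis = 14+5 = 19
ES_Replicate run = 9; EF_Replicate run = 9+10 = 19
ES_Write-up = max(EF_Sample prep=8, EF_Incubation=9, EF_Data extraction=35, EF_Statistical analysis=19, EF_Replicate run=19) = 35; EF_Write-up = 35+10 = 45
Expected project duration μ = 45 days. Critical path: Run assay → Imaging → Data extraction → Write-up.

Variance along critical path = 5.444 + 0.444 + 7.111 + 2.778 = 15.778
σ = √15.778 = 3.972 days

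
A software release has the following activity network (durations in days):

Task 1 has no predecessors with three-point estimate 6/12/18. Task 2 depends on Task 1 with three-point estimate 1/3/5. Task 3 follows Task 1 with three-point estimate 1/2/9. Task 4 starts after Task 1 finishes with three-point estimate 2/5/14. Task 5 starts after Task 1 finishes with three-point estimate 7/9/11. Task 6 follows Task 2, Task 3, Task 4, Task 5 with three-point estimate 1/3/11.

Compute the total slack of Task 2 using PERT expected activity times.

te_Task 1 = (6 + 4·12 + 18)/6 = 72/6 = 12
te_Task 2 = (1 + 4·3 + 5)/6 = 18/6 = 3
te_Task 3 = (1 + 4·2 + 9)/6 = 18/6 = 3
te_Task 4 = (2 + 4·5 + 14)/6 = 36/6 = 6
te_Task 5 = (7 + 4·9 + 11)/6 = 54/6 = 9
te_Task 6 = (1 + 4·3 + 11)/6 = 24/6 = 4

Forward pass:
ES_Task 1 = 0; EF_Task 1 = 12
ES_Task 2 = 12; EF_Task 2 = 12+3 = 15
ES_Task 3 = 12; EF_Task 3 = 12+3 = 15
ES_Task 4 = 12; EF_Task 4 = 12+6 = 18
ES_Task 5 = 12; EF_Task 5 = 12+9 = 21
ES_Task 6 = max(EF_Task 2=15, EF_Task 3=15, EF_Task 4=18, EF_Task 5=21) = 21; EF_Task 6 = 21+4 = 25
Expected project duration μ = 25 days. Critical path: Task 1 → Task 5 → Task 6.

Backward pass:
LF_Task 6 = 25; LS_Task 6 = 25−4 = 21
LF_Task 5 = LS_Task 6 = 21; LS_Task 5 = 21−9 = 12
LF_Task 4 = LS_Task 6 = 21; LS_Task 4 = 21−6 = 15
LF_Task 3 = LS_Task 6 = 21; LS_Task 3 = 21−3 = 18
LF_Task 2 = LS_Task 6 = 21; LS_Task 2 = 21−3 = 18
LF_Task 1 = min(LS_Task 2=18, LS_Task 3=18, LS_Task 4=15, LS_Task 5=12) = 12; LS_Task 1 = 12−12 = 0
Slack_Task 2 = LS_Task 2 − ES_Task 2 = 18 − 12 = 6

6 days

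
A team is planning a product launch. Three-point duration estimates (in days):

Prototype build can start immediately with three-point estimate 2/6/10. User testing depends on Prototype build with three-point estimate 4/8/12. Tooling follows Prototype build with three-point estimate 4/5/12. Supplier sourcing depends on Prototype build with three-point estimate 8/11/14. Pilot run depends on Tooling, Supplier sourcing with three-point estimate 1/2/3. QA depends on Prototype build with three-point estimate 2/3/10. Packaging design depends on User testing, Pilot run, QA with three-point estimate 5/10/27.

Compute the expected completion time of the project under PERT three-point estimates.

31 days

te_Prototype build = (2 + 4·6 + 10)/6 = 36/6 = 6
te_User testing = (4 + 4·8 + 12)/6 = 48/6 = 8
te_Tooling = (4 + 4·5 + 12)/6 = 36/6 = 6
te_Supplier sourcing = (8 + 4·11 + 14)/6 = 66/6 = 11
te_Pilot run = (1 + 4·2 + 3)/6 = 12/6 = 2
te_QA = (2 + 4·3 + 10)/6 = 24/6 = 4
te_Packaging design = (5 + 4·10 + 27)/6 = 72/6 = 12

Forward pass:
ES_Prototype build = 0; EF_Prototype build = 6
ES_User testing = 6; EF_User testing = 6+8 = 14
ES_Tooling = 6; EF_Tooling = 6+6 = 12
ES_Supplier sourcing = 6; EF_Supplier sourcing = 6+11 = 17
ES_Pilot run = max(EF_Tooling=12, EF_Supplier sourcing=17) = 17; EF_Pilot run = 17+2 = 19
ES_QA = 6; EF_QA = 6+4 = 10
ES_Packaging design = max(EF_User testing=14, EF_Pilot run=19, EF_QA=10) = 19; EF_Packaging design = 19+12 = 31
Expected project duration μ = 31 days. Critical path: Prototype build → Supplier sourcing → Pilot run → Packaging design.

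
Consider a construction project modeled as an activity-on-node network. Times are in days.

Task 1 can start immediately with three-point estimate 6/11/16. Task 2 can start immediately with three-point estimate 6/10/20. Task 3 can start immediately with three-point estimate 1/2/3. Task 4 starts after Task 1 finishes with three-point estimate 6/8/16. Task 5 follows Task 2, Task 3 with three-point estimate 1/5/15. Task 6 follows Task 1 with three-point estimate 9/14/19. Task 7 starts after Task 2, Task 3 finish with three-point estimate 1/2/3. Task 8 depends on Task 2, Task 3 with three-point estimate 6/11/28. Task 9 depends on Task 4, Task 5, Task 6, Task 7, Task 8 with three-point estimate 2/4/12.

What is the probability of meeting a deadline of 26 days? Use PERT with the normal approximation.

0.083

te_Task 1 = (6 + 4·11 + 16)/6 = 66/6 = 11; σ²_Task 1 = ((16−6)/6)² = 2.778
te_Task 2 = (6 + 4·10 + 20)/6 = 66/6 = 11; σ²_Task 2 = ((20−6)/6)² = 5.444
te_Task 3 = (1 + 4·2 + 3)/6 = 12/6 = 2; σ²_Task 3 = ((3−1)/6)² = 0.111
te_Task 4 = (6 + 4·8 + 16)/6 = 54/6 = 9; σ²_Task 4 = ((16−6)/6)² = 2.778
te_Task 5 = (1 + 4·5 + 15)/6 = 36/6 = 6; σ²_Task 5 = ((15−1)/6)² = 5.444
te_Task 6 = (9 + 4·14 + 19)/6 = 84/6 = 14; σ²_Task 6 = ((19−9)/6)² = 2.778
te_Task 7 = (1 + 4·2 + 3)/6 = 12/6 = 2; σ²_Task 7 = ((3−1)/6)² = 0.111
te_Task 8 = (6 + 4·11 + 28)/6 = 78/6 = 13; σ²_Task 8 = ((28−6)/6)² = 13.444
te_Task 9 = (2 + 4·4 + 12)/6 = 30/6 = 5; σ²_Task 9 = ((12−2)/6)² = 2.778

Forward pass:
ES_Task 1 = 0; EF_Task 1 = 11
ES_Task 2 = 0; EF_Task 2 = 11
ES_Task 3 = 0; EF_Task 3 = 2
ES_Task 4 = 11; EF_Task 4 = 11+9 = 20
ES_Task 5 = max(EF_Task 2=11, EF_Task 3=2) = 11; EF_Task 5 = 11+6 = 17
ES_Task 6 = 11; EF_Task 6 = 11+14 = 25
ES_Task 7 = max(EF_Task 2=11, EF_Task 3=2) = 11; EF_Task 7 = 11+2 = 13
ES_Task 8 = max(EF_Task 2=11, EF_Task 3=2) = 11; EF_Task 8 = 11+13 = 24
ES_Task 9 = max(EF_Task 4=20, EF_Task 5=17, EF_Task 6=25, EF_Task 7=13, EF_Task 8=24) = 25; EF_Task 9 = 25+5 = 30
Expected project duration μ = 30 days. Critical path: Task 1 → Task 6 → Task 9.

Variance along critical path = 2.778 + 2.778 + 2.778 = 8.333; σ = √8.333 = 2.887 days.
Z = (26 − 30) / 2.887 = -1.386
P(T ≤ 26) = Φ(-1.386) ≈ 0.083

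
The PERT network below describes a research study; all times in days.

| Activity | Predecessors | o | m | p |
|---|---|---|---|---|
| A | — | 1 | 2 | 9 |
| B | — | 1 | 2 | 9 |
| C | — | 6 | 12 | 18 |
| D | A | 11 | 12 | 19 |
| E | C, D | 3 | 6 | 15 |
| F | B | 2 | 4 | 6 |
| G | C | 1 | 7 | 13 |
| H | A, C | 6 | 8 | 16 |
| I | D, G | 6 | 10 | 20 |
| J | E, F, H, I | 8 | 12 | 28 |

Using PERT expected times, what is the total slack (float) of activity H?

9 days

te_A = (1 + 4·2 + 9)/6 = 18/6 = 3
te_B = (1 + 4·2 + 9)/6 = 18/6 = 3
te_C = (6 + 4·12 + 18)/6 = 72/6 = 12
te_D = (11 + 4·12 + 19)/6 = 78/6 = 13
te_E = (3 + 4·6 + 15)/6 = 42/6 = 7
te_F = (2 + 4·4 + 6)/6 = 24/6 = 4
te_G = (1 + 4·7 + 13)/6 = 42/6 = 7
te_H = (6 + 4·8 + 16)/6 = 54/6 = 9
te_I = (6 + 4·10 + 20)/6 = 66/6 = 11
te_J = (8 + 4·12 + 28)/6 = 84/6 = 14

Forward pass:
ES_A = 0; EF_A = 3
ES_B = 0; EF_B = 3
ES_C = 0; EF_C = 12
ES_D = 3; EF_D = 3+13 = 16
ES_E = max(EF_C=12, EF_D=16) = 16; EF_E = 16+7 = 23
ES_F = 3; EF_F = 3+4 = 7
ES_G = 12; EF_G = 12+7 = 19
ES_H = max(EF_A=3, EF_C=12) = 12; EF_H = 12+9 = 21
ES_I = max(EF_D=16, EF_G=19) = 19; EF_I = 19+11 = 30
ES_J = max(EF_E=23, EF_F=7, EF_H=21, EF_I=30) = 30; EF_J = 30+14 = 44
Expected project duration μ = 44 days. Critical path: C → G → I → J.

Backward pass:
LF_J = 44; LS_J = 44−14 = 30
LF_I = LS_J = 30; LS_I = 30−11 = 19
LF_H = LS_J = 30; LS_H = 30−9 = 21
LF_G = LS_I = 19; LS_G = 19−7 = 12
LF_F = LS_J = 30; LS_F = 30−4 = 26
LF_E = LS_J = 30; LS_E = 30−7 = 23
LF_D = min(LS_E=23, LS_I=19) = 19; LS_D = 19−13 = 6
LF_C = min(LS_E=23, LS_G=12, LS_H=21) = 12; LS_C = 12−12 = 0
LF_B = LS_F = 26; LS_B = 26−3 = 23
LF_A = min(LS_D=6, LS_H=21) = 6; LS_A = 6−3 = 3
Slack_H = LS_H − ES_H = 21 − 12 = 9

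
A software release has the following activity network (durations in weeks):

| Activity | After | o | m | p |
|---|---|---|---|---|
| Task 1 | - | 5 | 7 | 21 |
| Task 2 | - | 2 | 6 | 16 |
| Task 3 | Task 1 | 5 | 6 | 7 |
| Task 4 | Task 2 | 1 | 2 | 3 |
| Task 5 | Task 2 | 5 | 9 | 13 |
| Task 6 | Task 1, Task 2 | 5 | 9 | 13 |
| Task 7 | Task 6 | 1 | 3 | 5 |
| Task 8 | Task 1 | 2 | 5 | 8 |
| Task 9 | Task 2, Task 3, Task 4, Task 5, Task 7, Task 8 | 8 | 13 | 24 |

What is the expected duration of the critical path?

te_Task 1 = (5 + 4·7 + 21)/6 = 54/6 = 9
te_Task 2 = (2 + 4·6 + 16)/6 = 42/6 = 7
te_Task 3 = (5 + 4·6 + 7)/6 = 36/6 = 6
te_Task 4 = (1 + 4·2 + 3)/6 = 12/6 = 2
te_Task 5 = (5 + 4·9 + 13)/6 = 54/6 = 9
te_Task 6 = (5 + 4·9 + 13)/6 = 54/6 = 9
te_Task 7 = (1 + 4·3 + 5)/6 = 18/6 = 3
te_Task 8 = (2 + 4·5 + 8)/6 = 30/6 = 5
te_Task 9 = (8 + 4·13 + 24)/6 = 84/6 = 14

Forward pass:
ES_Task 1 = 0; EF_Task 1 = 9
ES_Task 2 = 0; EF_Task 2 = 7
ES_Task 3 = 9; EF_Task 3 = 9+6 = 15
ES_Task 4 = 7; EF_Task 4 = 7+2 = 9
ES_Task 5 = 7; EF_Task 5 = 7+9 = 16
ES_Task 6 = max(EF_Task 1=9, EF_Task 2=7) = 9; EF_Task 6 = 9+9 = 18
ES_Task 7 = 18; EF_Task 7 = 18+3 = 21
ES_Task 8 = 9; EF_Task 8 = 9+5 = 14
ES_Task 9 = max(EF_Task 2=7, EF_Task 3=15, EF_Task 4=9, EF_Task 5=16, EF_Task 7=21, EF_Task 8=14) = 21; EF_Task 9 = 21+14 = 35
Expected project duration μ = 35 weeks. Critical path: Task 1 → Task 6 → Task 7 → Task 9.

35 weeks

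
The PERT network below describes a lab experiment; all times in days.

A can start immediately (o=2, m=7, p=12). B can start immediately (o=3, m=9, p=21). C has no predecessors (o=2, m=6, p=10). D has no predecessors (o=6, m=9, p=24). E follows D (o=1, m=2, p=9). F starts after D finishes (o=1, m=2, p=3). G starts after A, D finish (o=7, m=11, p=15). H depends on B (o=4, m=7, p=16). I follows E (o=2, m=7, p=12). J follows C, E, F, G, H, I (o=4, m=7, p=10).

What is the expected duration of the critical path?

te_A = (2 + 4·7 + 12)/6 = 42/6 = 7
te_B = (3 + 4·9 + 21)/6 = 60/6 = 10
te_C = (2 + 4·6 + 10)/6 = 36/6 = 6
te_D = (6 + 4·9 + 24)/6 = 66/6 = 11
te_E = (1 + 4·2 + 9)/6 = 18/6 = 3
te_F = (1 + 4·2 + 3)/6 = 12/6 = 2
te_G = (7 + 4·11 + 15)/6 = 66/6 = 11
te_H = (4 + 4·7 + 16)/6 = 48/6 = 8
te_I = (2 + 4·7 + 12)/6 = 42/6 = 7
te_J = (4 + 4·7 + 10)/6 = 42/6 = 7

Forward pass:
ES_A = 0; EF_A = 7
ES_B = 0; EF_B = 10
ES_C = 0; EF_C = 6
ES_D = 0; EF_D = 11
ES_E = 11; EF_E = 11+3 = 14
ES_F = 11; EF_F = 11+2 = 13
ES_G = max(EF_A=7, EF_D=11) = 11; EF_G = 11+11 = 22
ES_H = 10; EF_H = 10+8 = 18
ES_I = 14; EF_I = 14+7 = 21
ES_J = max(EF_C=6, EF_E=14, EF_F=13, EF_G=22, EF_H=18, EF_I=21) = 22; EF_J = 22+7 = 29
Expected project duration μ = 29 days. Critical path: D → G → J.

29 days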